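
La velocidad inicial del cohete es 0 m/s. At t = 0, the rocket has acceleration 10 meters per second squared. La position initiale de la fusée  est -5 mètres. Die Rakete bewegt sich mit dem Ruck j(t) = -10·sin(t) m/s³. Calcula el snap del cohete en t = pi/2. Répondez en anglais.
Starting from jerk j(t) = -10·sin(t), we take 1 derivative. Taking d/dt of j(t), we find s(t) = -10·cos(t). From the given snap equation s(t) = -10·cos(t), we substitute t = pi/2 to get s = 0.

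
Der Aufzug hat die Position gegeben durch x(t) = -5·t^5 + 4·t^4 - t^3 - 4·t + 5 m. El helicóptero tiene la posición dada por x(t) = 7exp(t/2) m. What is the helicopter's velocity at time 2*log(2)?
We must differentiate our position equation x(t) = 7·exp(t/2) 1 time. Taking d/dt of x(t), we find v(t) = 7·exp(t/2)/2. We have velocity v(t) = 7·exp(t/2)/2. Substituting t = 2*log(2): v(2*log(2)) = 7.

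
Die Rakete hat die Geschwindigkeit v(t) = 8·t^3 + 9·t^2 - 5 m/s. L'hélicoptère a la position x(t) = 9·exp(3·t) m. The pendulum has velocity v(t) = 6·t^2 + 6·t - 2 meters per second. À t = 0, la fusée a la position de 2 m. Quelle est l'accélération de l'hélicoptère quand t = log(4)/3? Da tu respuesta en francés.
Nous devons dériver notre équation de la position x(t) = 9·exp(3·t) 2 fois. En prenant d/dt de x(t), nous trouvons v(t) = 27·exp(3·t). En dérivant la vitesse, nous obtenons l'accélération: a(t) = 81·exp(3·t). Nous avons l'accélération a(t) = 81·exp(3·t). En substituant t = log(4)/3: a(log(4)/3) = 324.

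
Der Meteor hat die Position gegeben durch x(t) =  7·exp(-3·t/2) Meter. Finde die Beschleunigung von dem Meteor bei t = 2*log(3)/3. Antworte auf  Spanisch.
Partiendo de la posición x(t) = 7·exp(-3·t/2), tomamos 2 derivadas. Derivando la posición, obtenemos la velocidad: v(t) = -21·exp(-3·t/2)/2. Tomando d/dt de v(t), encontramos a(t) = 63·exp(-3·t/2)/4. De la ecuación de la aceleración a(t) = 63·exp(-3·t/2)/4, sustituimos t = 2*log(3)/3 para obtener a = 21/4.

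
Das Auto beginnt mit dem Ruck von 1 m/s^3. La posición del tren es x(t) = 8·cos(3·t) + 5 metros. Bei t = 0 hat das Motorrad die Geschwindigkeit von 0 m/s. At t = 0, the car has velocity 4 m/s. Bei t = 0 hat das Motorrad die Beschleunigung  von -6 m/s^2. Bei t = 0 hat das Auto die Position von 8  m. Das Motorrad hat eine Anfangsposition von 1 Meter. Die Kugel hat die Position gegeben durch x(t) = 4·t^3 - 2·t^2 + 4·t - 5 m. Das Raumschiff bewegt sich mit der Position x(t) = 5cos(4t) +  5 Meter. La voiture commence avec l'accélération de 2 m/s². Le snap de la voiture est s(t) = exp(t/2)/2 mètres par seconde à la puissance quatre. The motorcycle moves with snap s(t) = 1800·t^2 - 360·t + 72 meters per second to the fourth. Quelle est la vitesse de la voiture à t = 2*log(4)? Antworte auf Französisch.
Pour résoudre ceci, nous devons prendre 3 intégrales de notre équation du snap s(t) = exp(t/2)/2. En intégrant le snap et en utilisant la condition initiale j(0) = 1, nous obtenons j(t) = exp(t/2). En prenant ∫j(t)dt et en appliquant a(0) = 2, nous trouvons a(t) = 2·exp(t/2). En intégrant l'accélération et en utilisant la condition initiale v(0) = 4, nous obtenons v(t) = 4·exp(t/2). En utilisant v(t) = 4·exp(t/2) et en substituant t = 2*log(4), nous trouvons v = 16.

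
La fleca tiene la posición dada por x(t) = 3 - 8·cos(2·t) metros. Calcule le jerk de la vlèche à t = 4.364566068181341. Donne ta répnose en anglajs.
Starting from position x(t) = 3 - 8·cos(2·t), we take 3 derivatives. The derivative of position gives velocity: v(t) = 16·sin(2·t). Differentiating velocity, we get acceleration: a(t) = 32·cos(2·t). The derivative of acceleration gives jerk: j(t) = -64·sin(2·t). We have jerk j(t) = -64·sin(2·t). Substituting t = 4.364566068181341: j(4.364566068181341) = -41.0164053615378.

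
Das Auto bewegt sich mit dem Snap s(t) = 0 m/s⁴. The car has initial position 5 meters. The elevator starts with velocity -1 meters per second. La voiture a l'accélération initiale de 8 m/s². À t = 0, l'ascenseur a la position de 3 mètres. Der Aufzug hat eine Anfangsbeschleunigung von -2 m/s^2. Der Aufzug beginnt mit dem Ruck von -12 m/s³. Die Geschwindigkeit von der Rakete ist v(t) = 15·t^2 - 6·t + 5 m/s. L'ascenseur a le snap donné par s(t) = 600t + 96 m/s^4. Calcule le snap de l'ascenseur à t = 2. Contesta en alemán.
Aus der Gleichung für den Snap s(t) = 600·t + 96, setzen wir t = 2 ein und erhalten s = 1296.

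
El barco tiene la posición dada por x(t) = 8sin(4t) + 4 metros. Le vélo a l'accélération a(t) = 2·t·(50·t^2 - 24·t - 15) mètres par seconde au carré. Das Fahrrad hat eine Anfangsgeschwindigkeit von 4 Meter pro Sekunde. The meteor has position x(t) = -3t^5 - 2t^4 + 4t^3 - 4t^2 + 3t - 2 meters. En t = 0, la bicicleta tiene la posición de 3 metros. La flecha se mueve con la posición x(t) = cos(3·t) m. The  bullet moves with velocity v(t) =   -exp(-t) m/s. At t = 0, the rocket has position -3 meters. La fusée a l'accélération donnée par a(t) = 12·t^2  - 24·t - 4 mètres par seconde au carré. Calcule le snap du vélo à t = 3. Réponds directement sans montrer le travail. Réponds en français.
La réponse est 1704.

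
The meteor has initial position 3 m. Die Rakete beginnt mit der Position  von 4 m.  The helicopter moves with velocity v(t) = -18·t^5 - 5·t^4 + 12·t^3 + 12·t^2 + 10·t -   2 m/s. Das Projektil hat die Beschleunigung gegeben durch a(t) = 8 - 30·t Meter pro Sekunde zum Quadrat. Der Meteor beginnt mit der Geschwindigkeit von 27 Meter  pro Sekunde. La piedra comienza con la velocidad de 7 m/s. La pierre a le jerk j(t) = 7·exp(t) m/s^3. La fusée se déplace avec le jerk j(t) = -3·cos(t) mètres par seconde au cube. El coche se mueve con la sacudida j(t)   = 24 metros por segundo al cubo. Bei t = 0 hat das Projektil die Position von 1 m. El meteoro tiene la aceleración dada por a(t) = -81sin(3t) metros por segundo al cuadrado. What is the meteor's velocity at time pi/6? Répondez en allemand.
Ausgehend von der Beschleunigung a(t) = -81·sin(3·t), nehmen wir 1 Integral. Die Stammfunktion von der Beschleunigung, mit v(0) = 27, ergibt die Geschwindigkeit: v(t) = 27·cos(3·t). Wir haben die Geschwindigkeit v(t) = 27·cos(3·t). Durch Einsetzen von t = pi/6: v(pi/6) = 0.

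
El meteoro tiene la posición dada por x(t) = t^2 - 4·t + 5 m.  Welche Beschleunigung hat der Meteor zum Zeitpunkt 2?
Um dies zu lösen, müssen wir 2 Ableitungen unserer Gleichung für die Position x(t) = t^2 - 4·t + 5 nehmen. Mit d/dt von x(t) finden wir v(t) = 2·t - 4. Durch Ableiten von der Geschwindigkeit erhalten wir die Beschleunigung: a(t) = 2. Mit a(t) = 2 und Einsetzen von t = 2, finden wir a = 2.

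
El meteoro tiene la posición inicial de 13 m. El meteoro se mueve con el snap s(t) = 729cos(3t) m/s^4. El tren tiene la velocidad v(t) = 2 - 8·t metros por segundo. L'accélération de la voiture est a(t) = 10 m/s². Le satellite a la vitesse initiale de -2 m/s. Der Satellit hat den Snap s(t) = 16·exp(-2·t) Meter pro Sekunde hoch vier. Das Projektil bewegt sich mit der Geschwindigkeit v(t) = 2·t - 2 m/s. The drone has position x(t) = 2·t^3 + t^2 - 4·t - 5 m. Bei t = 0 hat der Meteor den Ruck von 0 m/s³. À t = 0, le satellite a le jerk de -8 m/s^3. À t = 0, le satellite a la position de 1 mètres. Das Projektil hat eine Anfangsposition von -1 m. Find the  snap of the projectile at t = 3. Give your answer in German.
Ausgehend von der Geschwindigkeit v(t) = 2·t - 2, nehmen wir 3 Ableitungen. Durch Ableiten von der Geschwindigkeit erhalten wir die Beschleunigung: a(t) = 2. Mit d/dt von a(t) finden wir j(t) = 0. Mit d/dt von j(t) finden wir s(t) = 0. Mit s(t) = 0 und Einsetzen von t = 3, finden wir s = 0.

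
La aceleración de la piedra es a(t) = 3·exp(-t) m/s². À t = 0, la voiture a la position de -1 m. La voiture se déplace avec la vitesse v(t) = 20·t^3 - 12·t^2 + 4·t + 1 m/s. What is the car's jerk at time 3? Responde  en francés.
Nous devons dériver notre équation de la vitesse v(t) = 20·t^3 - 12·t^2 + 4·t + 1 2 fois. En dérivant la vitesse, nous obtenons l'accélération: a(t) = 60·t^2 - 24·t + 4. En prenant d/dt de a(t), nous trouvons j(t) = 120·t - 24. De l'équation du jerk j(t) = 120·t - 24, nous substituons t = 3 pour obtenir j = 336.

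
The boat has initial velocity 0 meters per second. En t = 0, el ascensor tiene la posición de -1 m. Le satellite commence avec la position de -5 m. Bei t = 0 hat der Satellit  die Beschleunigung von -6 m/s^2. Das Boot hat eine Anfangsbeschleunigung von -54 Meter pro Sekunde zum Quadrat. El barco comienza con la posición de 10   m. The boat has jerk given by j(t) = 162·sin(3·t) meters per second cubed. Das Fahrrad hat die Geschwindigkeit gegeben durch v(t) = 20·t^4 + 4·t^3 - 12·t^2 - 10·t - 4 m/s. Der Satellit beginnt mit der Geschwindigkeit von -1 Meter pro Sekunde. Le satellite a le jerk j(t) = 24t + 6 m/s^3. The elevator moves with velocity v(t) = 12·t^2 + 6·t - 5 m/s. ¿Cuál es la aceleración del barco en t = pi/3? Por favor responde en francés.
En partant du jerk j(t) = 162·sin(3·t), nous prenons 1 intégrale. La primitive du jerk, avec a(0) = -54, donne l'accélération: a(t) = -54·cos(3·t). En utilisant a(t) = -54·cos(3·t) et en substituant t = pi/3, nous trouvons a = 54.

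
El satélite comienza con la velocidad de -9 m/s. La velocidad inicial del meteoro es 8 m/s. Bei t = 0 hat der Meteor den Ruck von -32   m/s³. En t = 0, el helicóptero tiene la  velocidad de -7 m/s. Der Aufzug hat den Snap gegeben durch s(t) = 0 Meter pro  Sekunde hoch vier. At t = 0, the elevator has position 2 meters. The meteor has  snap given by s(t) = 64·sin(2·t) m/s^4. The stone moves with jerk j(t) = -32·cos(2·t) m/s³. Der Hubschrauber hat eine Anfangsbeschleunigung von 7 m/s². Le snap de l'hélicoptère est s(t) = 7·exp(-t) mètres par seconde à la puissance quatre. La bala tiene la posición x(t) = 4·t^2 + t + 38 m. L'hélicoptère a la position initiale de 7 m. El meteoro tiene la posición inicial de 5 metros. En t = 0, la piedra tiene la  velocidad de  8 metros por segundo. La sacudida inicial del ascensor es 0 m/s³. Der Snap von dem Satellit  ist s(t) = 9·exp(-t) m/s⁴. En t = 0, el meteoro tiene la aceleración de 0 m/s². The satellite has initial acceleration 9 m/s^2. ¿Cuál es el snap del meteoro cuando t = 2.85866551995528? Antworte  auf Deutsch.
Aus der Gleichung für den Snap s(t) = 64·sin(2·t), setzen wir t = 2.85866551995528 ein und erhalten s = -34.3127759971000.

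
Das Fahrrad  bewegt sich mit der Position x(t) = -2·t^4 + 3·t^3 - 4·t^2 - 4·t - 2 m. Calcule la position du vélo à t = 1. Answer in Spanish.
Tenemos la posición x(t) = -2·t^4 + 3·t^3 - 4·t^2 - 4·t - 2. Sustituyendo t = 1: x(1) = -9.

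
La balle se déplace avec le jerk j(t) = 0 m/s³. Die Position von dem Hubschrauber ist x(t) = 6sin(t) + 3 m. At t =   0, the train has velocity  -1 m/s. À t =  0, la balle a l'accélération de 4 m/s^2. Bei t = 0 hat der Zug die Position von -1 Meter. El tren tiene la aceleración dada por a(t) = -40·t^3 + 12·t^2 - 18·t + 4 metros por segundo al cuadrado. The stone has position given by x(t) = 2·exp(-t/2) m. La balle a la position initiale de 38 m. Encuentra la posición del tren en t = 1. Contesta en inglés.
Starting from acceleration a(t) = -40·t^3 + 12·t^2 - 18·t + 4, we take 2 antiderivatives. Finding the antiderivative of a(t) and using v(0) = -1: v(t) = -10·t^4 + 4·t^3 - 9·t^2 + 4·t - 1. Finding the integral of v(t) and using x(0) = -1: x(t) = -2·t^5 + t^4 - 3·t^3 + 2·t^2 - t - 1. We have position x(t) = -2·t^5 + t^4 - 3·t^3 + 2·t^2 - t - 1. Substituting t = 1: x(1) = -4.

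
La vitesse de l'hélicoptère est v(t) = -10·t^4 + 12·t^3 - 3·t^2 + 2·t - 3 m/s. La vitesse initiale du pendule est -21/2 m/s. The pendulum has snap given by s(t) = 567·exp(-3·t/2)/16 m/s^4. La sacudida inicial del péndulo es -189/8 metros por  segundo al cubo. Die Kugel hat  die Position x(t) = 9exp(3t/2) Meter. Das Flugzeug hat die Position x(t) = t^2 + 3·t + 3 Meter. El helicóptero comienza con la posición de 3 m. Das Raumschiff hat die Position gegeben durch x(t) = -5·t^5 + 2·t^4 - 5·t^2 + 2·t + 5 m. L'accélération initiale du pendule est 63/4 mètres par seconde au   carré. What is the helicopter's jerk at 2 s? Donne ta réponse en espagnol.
Partiendo de la velocidad v(t) = -10·t^4 + 12·t^3 - 3·t^2 + 2·t - 3, tomamos 2 derivadas. Tomando d/dt de v(t), encontramos a(t) = -40·t^3 + 36·t^2 - 6·t + 2. Derivando la aceleración, obtenemos la sacudida: j(t) = -120·t^2 + 72·t - 6. Tenemos la sacudida j(t) = -120·t^2 + 72·t - 6. Sustituyendo t = 2: j(2) = -342.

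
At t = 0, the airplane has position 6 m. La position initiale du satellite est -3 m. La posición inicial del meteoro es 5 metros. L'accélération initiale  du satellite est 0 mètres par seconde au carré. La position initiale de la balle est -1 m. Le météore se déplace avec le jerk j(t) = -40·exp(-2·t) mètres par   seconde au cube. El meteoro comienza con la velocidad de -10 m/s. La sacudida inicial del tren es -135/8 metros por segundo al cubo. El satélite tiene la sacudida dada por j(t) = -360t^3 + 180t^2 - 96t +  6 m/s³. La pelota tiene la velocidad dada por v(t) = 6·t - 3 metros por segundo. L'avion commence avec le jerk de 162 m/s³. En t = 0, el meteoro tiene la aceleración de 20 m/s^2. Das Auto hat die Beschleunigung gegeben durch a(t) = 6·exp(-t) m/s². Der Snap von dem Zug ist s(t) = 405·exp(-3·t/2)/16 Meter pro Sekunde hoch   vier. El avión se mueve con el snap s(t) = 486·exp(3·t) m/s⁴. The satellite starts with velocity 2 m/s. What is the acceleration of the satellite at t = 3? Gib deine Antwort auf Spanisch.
Necesitamos integrar nuestra ecuación de la sacudida j(t) = -360·t^3 + 180·t^2 - 96·t + 6 1 vez. Integrando la sacudida y usando la condición inicial a(0) = 0, obtenemos a(t) = 6·t·(-15·t^3 + 10·t^2 - 8·t + 1). Tenemos la aceleración a(t) = 6·t·(-15·t^3 + 10·t^2 - 8·t + 1). Sustituyendo t = 3: a(3) = -6084.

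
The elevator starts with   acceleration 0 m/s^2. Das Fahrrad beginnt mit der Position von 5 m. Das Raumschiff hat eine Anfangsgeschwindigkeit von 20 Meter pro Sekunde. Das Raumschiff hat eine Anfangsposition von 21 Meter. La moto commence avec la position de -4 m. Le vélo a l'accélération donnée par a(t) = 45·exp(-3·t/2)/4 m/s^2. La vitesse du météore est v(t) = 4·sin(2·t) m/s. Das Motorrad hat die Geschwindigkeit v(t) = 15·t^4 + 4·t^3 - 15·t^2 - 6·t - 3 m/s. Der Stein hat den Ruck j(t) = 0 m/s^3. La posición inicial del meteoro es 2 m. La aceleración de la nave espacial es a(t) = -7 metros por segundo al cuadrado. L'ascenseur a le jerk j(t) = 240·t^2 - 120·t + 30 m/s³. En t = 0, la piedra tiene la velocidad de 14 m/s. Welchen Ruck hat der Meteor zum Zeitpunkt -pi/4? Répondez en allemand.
Wir müssen unsere Gleichung für die Geschwindigkeit v(t) = 4·sin(2·t) 2-mal ableiten. Durch Ableiten von der Geschwindigkeit erhalten wir die Beschleunigung: a(t) = 8·cos(2·t). Durch Ableiten von der Beschleunigung erhalten wir den Ruck: j(t) = -16·sin(2·t). Wir haben den Ruck j(t) = -16·sin(2·t). Durch Einsetzen von t = -pi/4: j(-pi/4) = 16.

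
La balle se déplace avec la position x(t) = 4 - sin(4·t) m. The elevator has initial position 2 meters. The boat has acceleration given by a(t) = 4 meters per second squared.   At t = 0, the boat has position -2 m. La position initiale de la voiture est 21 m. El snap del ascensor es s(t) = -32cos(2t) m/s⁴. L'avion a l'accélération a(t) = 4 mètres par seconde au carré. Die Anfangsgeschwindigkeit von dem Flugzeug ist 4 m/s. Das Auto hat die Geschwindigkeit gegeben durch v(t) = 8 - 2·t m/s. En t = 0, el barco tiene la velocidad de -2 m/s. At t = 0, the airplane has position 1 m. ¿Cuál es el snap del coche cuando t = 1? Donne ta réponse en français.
Nous devons dériver notre équation de la vitesse v(t) = 8 - 2·t 3 fois. En dérivant la vitesse, nous obtenons l'accélération: a(t) = -2. La dérivée de l'accélération donne le jerk: j(t) = 0. La dérivée du jerk donne le snap: s(t) = 0. En utilisant s(t) = 0 et en substituant t = 1, nous trouvons s = 0.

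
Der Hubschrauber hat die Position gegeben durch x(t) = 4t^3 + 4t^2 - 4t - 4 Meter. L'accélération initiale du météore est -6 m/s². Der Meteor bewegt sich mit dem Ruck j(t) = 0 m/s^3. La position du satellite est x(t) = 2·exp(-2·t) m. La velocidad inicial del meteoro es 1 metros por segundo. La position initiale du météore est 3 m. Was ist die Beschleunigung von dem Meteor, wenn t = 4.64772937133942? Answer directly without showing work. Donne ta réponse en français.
L'accélération à t = 4.64772937133942 est a = -6.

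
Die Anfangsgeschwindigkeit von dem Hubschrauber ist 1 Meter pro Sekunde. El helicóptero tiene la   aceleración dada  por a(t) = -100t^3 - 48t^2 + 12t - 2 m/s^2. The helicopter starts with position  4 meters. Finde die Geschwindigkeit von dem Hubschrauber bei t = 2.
Wir müssen das Integral unserer Gleichung für die Beschleunigung a(t) = -100·t^3 - 48·t^2 + 12·t - 2 1-mal finden. Mit ∫a(t)dt und Anwendung von v(0) = 1, finden wir v(t) = -25·t^4 - 16·t^3 + 6·t^2 - 2·t + 1. Wir haben die Geschwindigkeit v(t) = -25·t^4 - 16·t^3 + 6·t^2 - 2·t + 1. Durch Einsetzen von t = 2: v(2) = -507.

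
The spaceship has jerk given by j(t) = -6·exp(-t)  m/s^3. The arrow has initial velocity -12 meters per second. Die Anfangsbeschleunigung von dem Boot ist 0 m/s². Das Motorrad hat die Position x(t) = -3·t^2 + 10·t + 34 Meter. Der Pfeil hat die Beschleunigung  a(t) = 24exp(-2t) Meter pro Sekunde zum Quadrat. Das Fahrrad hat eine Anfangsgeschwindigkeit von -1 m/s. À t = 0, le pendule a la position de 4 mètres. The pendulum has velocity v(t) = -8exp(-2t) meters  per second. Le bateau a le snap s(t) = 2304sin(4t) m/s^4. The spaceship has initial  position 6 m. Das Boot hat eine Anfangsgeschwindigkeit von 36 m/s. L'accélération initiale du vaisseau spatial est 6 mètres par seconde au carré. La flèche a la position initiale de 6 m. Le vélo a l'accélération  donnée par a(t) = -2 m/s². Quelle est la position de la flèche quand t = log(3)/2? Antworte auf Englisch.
To solve this, we need to take 2 integrals of our acceleration equation a(t) = 24·exp(-2·t). Taking ∫a(t)dt and applying v(0) = -12, we find v(t) = -12·exp(-2·t). The antiderivative of velocity, with x(0) = 6, gives position: x(t) = 6·exp(-2·t). From the given position equation x(t) = 6·exp(-2·t), we substitute t = log(3)/2 to get x = 2.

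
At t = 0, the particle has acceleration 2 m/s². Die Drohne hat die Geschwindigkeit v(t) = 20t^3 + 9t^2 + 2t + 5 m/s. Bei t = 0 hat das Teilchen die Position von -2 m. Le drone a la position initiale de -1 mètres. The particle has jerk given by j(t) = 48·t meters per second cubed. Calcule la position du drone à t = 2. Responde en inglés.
We need to integrate our velocity equation v(t) = 20·t^3 + 9·t^2 + 2·t + 5 1 time. Finding the integral of v(t) and using x(0) = -1: x(t) = 5·t^4 + 3·t^3 + t^2 + 5·t - 1. We have position x(t) = 5·t^4 + 3·t^3 + t^2 + 5·t - 1. Substituting t = 2: x(2) = 117.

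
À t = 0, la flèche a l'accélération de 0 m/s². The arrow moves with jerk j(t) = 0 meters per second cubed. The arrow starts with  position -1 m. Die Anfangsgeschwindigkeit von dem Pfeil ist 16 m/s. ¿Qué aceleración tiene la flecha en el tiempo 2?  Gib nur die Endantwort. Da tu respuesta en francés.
À t = 2, a = 0.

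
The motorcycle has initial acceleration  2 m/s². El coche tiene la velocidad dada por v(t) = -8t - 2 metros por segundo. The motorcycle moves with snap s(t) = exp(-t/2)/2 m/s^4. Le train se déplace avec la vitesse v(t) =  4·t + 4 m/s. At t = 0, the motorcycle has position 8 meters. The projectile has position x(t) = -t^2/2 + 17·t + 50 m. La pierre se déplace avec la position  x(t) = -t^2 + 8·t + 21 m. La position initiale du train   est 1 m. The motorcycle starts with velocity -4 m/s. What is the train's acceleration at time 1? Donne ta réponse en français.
Nous devons dériver notre équation de la vitesse v(t) = 4·t + 4 1 fois. La dérivée de la vitesse donne l'accélération: a(t) = 4. De l'équation de l'accélération a(t) = 4, nous substituons t = 1 pour obtenir a = 4.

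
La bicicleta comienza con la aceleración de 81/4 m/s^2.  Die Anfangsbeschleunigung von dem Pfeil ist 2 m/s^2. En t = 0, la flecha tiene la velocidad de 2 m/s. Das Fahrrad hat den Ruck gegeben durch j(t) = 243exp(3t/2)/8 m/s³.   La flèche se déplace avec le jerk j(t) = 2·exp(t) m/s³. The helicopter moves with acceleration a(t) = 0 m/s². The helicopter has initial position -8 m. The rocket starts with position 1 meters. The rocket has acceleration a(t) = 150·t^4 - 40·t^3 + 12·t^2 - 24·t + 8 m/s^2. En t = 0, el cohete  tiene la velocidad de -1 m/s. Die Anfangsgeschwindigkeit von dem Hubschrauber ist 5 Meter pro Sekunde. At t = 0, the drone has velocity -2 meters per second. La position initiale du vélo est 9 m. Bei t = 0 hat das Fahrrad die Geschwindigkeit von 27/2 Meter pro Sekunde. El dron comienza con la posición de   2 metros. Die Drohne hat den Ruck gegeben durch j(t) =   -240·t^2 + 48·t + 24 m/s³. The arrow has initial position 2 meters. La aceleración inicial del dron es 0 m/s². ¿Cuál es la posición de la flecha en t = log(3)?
Necesitamos integrar nuestra ecuación de la sacudida j(t) = 2·exp(t) 3 veces. Tomando ∫j(t)dt y aplicando a(0) = 2, encontramos a(t) = 2·exp(t). Integrando la aceleración y usando la condición inicial v(0) = 2, obtenemos v(t) = 2·exp(t). Integrando la velocidad y usando la condición inicial x(0) = 2, obtenemos x(t) = 2·exp(t). Tenemos la posición x(t) = 2·exp(t). Sustituyendo t = log(3): x(log(3)) = 6.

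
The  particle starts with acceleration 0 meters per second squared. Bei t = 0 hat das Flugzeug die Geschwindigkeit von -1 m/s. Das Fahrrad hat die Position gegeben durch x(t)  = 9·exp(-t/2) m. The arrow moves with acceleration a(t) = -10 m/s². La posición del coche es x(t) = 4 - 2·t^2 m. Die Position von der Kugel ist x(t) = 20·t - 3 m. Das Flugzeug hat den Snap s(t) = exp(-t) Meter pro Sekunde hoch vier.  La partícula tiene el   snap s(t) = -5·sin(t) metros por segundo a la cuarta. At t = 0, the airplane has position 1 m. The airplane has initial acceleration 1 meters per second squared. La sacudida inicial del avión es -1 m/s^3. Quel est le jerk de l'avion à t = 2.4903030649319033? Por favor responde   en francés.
Nous devons trouver l'intégrale de notre équation du snap s(t) = exp(-t) 1 fois. La primitive du snap est le jerk. En utilisant j(0) = -1, nous obtenons j(t) = -exp(-t). En utilisant j(t) = -exp(-t) et en substituant t = 2.4903030649319033, nous trouvons j = -0.0828848432789858.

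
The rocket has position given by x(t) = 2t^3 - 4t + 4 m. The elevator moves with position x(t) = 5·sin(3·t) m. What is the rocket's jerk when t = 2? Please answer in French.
Pour résoudre ceci, nous devons prendre 3 dérivées de notre équation de la position x(t) = 2·t^3 - 4·t + 4. En prenant d/dt de x(t), nous trouvons v(t) = 6·t^2 - 4. En prenant d/dt de v(t), nous trouvons a(t) = 12·t. En prenant d/dt de a(t), nous trouvons j(t) = 12. De l'équation du jerk j(t) = 12, nous substituons t = 2 pour obtenir j = 12.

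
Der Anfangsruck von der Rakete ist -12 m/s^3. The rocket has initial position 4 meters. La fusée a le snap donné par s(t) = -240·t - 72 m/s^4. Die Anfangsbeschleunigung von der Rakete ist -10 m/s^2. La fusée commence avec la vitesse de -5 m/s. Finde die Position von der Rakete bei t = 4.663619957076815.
Wir müssen das Integral unserer Gleichung für den Snap s(t) = -240·t - 72 4-mal finden. Durch Integration von dem Snap und Verwendung der Anfangsbedingung j(0) = -12, erhalten wir j(t) = -120·t^2 - 72·t - 12. Das Integral von dem Ruck ist die Beschleunigung. Mit a(0) = -10 erhalten wir a(t) = -40·t^3 - 36·t^2 - 12·t - 10. Das Integral von der Beschleunigung, mit v(0) = -5, ergibt die Geschwindigkeit: v(t) = -10·t^4 - 12·t^3 - 6·t^2 - 10·t - 5. Mit ∫v(t)dt und Anwendung von x(0) = 4, finden wir x(t) = -2·t^5 - 3·t^4 - 2·t^3 - 5·t^2 - 5·t + 4. Aus der Gleichung für die Position x(t) = -2·t^5 - 3·t^4 - 2·t^3 - 5·t^2 - 5·t + 4, setzen wir t = 4.663619957076815 ein und erhalten x = -6162.13324742909.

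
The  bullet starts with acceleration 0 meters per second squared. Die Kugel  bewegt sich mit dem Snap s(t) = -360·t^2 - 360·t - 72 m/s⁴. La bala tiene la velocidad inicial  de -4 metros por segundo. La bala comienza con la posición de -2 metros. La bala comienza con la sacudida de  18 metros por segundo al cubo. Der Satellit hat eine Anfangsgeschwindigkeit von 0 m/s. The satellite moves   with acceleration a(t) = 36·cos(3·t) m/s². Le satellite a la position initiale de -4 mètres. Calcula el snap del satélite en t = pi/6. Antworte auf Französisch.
En partant de l'accélération a(t) = 36·cos(3·t), nous prenons 2 dérivées. En prenant d/dt de a(t), nous trouvons j(t) = -108·sin(3·t). En prenant d/dt de j(t), nous trouvons s(t) = -324·cos(3·t). Nous avons le snap s(t) = -324·cos(3·t). En substituant t = pi/6: s(pi/6) = 0.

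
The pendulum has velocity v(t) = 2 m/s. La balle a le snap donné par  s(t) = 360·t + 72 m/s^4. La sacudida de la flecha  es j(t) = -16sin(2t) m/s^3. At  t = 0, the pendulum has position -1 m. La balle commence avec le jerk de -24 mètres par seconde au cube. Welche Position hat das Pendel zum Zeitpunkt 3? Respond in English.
We must find the antiderivative of our velocity equation v(t) = 2 1 time. Integrating velocity and using the initial condition x(0) = -1, we get x(t) = 2·t - 1. Using x(t) = 2·t - 1 and substituting t = 3, we find x = 5.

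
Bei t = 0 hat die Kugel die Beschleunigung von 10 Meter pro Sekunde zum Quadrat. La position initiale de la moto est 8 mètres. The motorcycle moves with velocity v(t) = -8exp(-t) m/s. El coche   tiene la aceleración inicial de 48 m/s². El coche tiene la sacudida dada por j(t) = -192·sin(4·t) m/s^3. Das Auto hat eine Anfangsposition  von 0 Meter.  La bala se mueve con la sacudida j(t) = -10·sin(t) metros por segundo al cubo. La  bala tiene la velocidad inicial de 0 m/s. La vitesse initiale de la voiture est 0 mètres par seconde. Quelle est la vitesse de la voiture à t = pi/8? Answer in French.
Nous devons intégrer notre équation du jerk j(t) = -192·sin(4·t) 2 fois. La primitive du jerk, avec a(0) = 48, donne l'accélération: a(t) = 48·cos(4·t). L'intégrale de l'accélération est la vitesse. En utilisant v(0) = 0, nous obtenons v(t) = 12·sin(4·t). Nous avons la vitesse v(t) = 12·sin(4·t). En substituant t = pi/8: v(pi/8) = 12.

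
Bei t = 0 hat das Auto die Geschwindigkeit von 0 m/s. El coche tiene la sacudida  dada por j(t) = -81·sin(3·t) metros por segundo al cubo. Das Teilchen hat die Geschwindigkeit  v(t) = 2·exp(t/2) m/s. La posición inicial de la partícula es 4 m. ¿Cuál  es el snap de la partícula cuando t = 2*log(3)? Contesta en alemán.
Wir müssen unsere Gleichung für die Geschwindigkeit v(t) = 2·exp(t/2) 3-mal ableiten. Die Ableitung von der Geschwindigkeit ergibt die Beschleunigung: a(t) = exp(t/2). Mit d/dt von a(t) finden wir j(t) = exp(t/2)/2. Die Ableitung von dem Ruck ergibt den Snap: s(t) = exp(t/2)/4. Mit s(t) = exp(t/2)/4 und Einsetzen von t = 2*log(3), finden wir s = 3/4.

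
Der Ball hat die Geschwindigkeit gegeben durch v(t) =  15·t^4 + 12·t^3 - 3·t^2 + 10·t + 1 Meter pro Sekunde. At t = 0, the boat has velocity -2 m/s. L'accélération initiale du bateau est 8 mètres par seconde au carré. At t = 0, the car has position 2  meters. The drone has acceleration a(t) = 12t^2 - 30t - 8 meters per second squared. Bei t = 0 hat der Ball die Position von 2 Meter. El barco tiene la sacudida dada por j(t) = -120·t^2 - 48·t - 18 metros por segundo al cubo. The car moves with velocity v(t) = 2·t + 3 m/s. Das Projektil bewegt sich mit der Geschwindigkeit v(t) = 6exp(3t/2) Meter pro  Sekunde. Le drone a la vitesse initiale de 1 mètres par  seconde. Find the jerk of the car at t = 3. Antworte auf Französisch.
Nous devons dériver notre équation de la vitesse v(t) = 2·t + 3 2 fois. En prenant d/dt de v(t), nous trouvons a(t) = 2. En dérivant l'accélération, nous obtenons le jerk: j(t) = 0. En utilisant j(t) = 0 et en substituant t = 3, nous trouvons j = 0.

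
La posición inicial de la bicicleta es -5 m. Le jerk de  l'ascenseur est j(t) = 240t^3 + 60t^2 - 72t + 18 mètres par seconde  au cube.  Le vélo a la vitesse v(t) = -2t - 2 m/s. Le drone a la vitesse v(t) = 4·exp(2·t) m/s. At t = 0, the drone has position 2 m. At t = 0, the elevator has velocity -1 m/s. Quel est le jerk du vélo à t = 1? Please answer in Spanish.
Debemos derivar nuestra ecuación de la velocidad v(t) = -2·t - 2 2 veces. Tomando d/dt de v(t), encontramos a(t) = -2. Tomando d/dt de a(t), encontramos j(t) = 0. Tenemos la sacudida j(t) = 0. Sustituyendo t = 1: j(1) = 0.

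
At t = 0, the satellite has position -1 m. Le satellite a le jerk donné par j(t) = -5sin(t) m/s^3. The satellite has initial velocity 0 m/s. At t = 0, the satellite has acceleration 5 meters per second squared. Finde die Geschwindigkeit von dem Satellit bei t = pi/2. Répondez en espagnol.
Necesitamos integrar nuestra ecuación de la sacudida j(t) = -5·sin(t) 2 veces. Tomando ∫j(t)dt y aplicando a(0) = 5, encontramos a(t) = 5·cos(t). Integrando la aceleración y usando la condición inicial v(0) = 0, obtenemos v(t) = 5·sin(t). Tenemos la velocidad v(t) = 5·sin(t). Sustituyendo t = pi/2: v(pi/2) = 5.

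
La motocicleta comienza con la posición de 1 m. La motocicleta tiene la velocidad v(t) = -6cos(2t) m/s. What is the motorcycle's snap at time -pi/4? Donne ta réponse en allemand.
Um dies zu lösen, müssen wir 3 Ableitungen unserer Gleichung für die Geschwindigkeit v(t) = -6·cos(2·t) nehmen. Die Ableitung von der Geschwindigkeit ergibt die Beschleunigung: a(t) = 12·sin(2·t). Durch Ableiten von der Beschleunigung erhalten wir den Ruck: j(t) = 24·cos(2·t). Durch Ableiten von dem Ruck erhalten wir den Snap: s(t) = -48·sin(2·t). Mit s(t) = -48·sin(2·t) und Einsetzen von t = -pi/4, finden wir s = 48.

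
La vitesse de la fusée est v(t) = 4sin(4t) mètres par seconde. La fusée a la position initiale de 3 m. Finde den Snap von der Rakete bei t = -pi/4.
Ausgehend von der Geschwindigkeit v(t) = 4·sin(4·t), nehmen wir 3 Ableitungen. Mit d/dt von v(t) finden wir a(t) = 16·cos(4·t). Die Ableitung von der Beschleunigung ergibt den Ruck: j(t) = -64·sin(4·t). Die Ableitung von dem Ruck ergibt den Snap: s(t) = -256·cos(4·t). Aus der Gleichung für den Snap s(t) = -256·cos(4·t), setzen wir t = -pi/4 ein und erhalten s = 256.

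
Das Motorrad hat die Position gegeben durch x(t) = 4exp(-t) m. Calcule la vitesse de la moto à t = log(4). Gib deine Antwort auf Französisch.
En partant de la position x(t) = 4·exp(-t), nous prenons 1 dérivée. En prenant d/dt de x(t), nous trouvons v(t) = -4·exp(-t). De l'équation de la vitesse v(t) = -4·exp(-t), nous substituons t = log(4) pour obtenir v = -1.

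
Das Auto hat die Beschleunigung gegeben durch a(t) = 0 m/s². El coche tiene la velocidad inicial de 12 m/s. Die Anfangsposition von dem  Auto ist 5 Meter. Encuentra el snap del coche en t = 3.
Para resolver esto, necesitamos tomar 2 derivadas de nuestra ecuación de la aceleración a(t) = 0. La derivada de la aceleración da la sacudida: j(t) = 0. Tomando d/dt de j(t), encontramos s(t) = 0. Tenemos el snap s(t) = 0. Sustituyendo t = 3: s(3) = 0.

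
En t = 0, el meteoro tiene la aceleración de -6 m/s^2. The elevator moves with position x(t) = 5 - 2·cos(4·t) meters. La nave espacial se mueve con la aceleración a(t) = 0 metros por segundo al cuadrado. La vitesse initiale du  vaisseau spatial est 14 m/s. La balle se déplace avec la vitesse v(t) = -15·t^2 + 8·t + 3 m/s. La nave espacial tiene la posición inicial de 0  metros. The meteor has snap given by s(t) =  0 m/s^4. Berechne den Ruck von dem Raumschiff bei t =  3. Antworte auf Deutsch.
Wir müssen unsere Gleichung für die Beschleunigung a(t) = 0 1-mal ableiten. Durch Ableiten von der Beschleunigung erhalten wir den Ruck: j(t) = 0. Mit j(t) = 0 und Einsetzen von t = 3, finden wir j = 0.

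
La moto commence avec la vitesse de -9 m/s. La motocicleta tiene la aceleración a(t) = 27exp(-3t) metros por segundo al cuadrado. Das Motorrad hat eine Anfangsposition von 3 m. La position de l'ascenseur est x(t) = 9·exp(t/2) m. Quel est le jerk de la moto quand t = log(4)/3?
Nous devons dériver notre équation de l'accélération a(t) = 27·exp(-3·t) 1 fois. La dérivée de l'accélération donne le jerk: j(t) = -81·exp(-3·t). En utilisant j(t) = -81·exp(-3·t) et en substituant t = log(4)/3, nous trouvons j = -81/4.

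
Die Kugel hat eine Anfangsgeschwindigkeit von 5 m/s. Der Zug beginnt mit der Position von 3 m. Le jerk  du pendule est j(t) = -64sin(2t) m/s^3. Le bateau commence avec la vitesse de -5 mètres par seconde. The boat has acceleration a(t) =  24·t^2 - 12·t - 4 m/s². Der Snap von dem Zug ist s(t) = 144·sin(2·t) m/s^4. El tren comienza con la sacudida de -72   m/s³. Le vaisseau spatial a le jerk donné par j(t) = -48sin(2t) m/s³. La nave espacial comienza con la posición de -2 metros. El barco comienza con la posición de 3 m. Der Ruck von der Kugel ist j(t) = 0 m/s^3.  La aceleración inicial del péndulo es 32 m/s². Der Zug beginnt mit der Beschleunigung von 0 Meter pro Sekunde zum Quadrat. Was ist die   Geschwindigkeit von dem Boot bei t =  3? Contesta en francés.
Pour résoudre ceci, nous devons prendre 1 primitive de notre équation de l'accélération a(t) = 24·t^2 - 12·t - 4. La primitive de l'accélération est la vitesse. En utilisant v(0) = -5, nous obtenons v(t) = 8·t^3 - 6·t^2 - 4·t - 5. Nous avons la vitesse v(t) = 8·t^3 - 6·t^2 - 4·t - 5. En substituant t = 3: v(3) = 145.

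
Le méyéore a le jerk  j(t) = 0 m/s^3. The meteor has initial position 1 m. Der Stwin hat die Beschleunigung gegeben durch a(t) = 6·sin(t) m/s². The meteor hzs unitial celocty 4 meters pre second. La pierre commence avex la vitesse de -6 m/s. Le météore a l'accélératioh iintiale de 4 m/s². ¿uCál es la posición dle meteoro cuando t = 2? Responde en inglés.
To solve this, we need to take 3 integrals of our jerk equation j(t) = 0. Taking ∫j(t)dt and applying a(0) = 4, we find a(t) = 4. Integrating acceleration and using the initial condition v(0) = 4, we get v(t) = 4·t + 4. Finding the antiderivative of v(t) and using x(0) = 1: x(t) = 2·t^2 + 4·t + 1. Using x(t) = 2·t^2 + 4·t + 1 and substituting t = 2, we find x = 17.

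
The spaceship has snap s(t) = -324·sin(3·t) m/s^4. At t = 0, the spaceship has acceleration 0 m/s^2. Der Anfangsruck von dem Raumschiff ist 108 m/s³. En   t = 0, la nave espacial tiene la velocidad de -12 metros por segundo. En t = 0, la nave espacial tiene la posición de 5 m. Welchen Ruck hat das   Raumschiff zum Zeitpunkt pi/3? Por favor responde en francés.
En partant du snap s(t) = -324·sin(3·t), nous prenons 1 primitive. L'intégrale du snap, avec j(0) = 108, donne le jerk: j(t) = 108·cos(3·t). De l'équation du jerk j(t) = 108·cos(3·t), nous substituons t = pi/3 pour obtenir j = -108.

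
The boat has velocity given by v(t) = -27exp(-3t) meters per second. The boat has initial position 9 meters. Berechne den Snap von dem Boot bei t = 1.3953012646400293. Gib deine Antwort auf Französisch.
Pour résoudre ceci, nous devons prendre 3 dérivées de notre équation de la vitesse v(t) = -27·exp(-3·t). En dérivant la vitesse, nous obtenons l'accélération: a(t) = 81·exp(-3·t). En dérivant l'accélération, nous obtenons le jerk: j(t) = -243·exp(-3·t). En prenant d/dt de j(t), nous trouvons s(t) = 729·exp(-3·t). Nous avons le snap s(t) = 729·exp(-3·t). En substituant t = 1.3953012646400293: s(1.3953012646400293) = 11.0869632721377.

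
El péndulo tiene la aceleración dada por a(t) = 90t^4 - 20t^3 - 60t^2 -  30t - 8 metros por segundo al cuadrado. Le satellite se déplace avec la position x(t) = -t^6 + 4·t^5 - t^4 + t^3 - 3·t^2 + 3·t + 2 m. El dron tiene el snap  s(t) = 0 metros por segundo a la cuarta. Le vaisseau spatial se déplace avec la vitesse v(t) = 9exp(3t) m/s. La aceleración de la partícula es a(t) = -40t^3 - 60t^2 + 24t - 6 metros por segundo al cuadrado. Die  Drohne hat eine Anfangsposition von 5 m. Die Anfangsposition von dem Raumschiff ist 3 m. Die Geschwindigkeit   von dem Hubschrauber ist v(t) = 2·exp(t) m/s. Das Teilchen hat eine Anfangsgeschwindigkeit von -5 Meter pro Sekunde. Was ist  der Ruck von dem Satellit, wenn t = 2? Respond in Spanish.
Para resolver esto, necesitamos tomar 3 derivadas de nuestra ecuación de la posición x(t) = -t^6 + 4·t^5 - t^4 + t^3 - 3·t^2 + 3·t + 2. Tomando d/dt de x(t), encontramos v(t) = -6·t^5 + 20·t^4 - 4·t^3 + 3·t^2 - 6·t + 3. La derivada de la velocidad da la aceleración: a(t) = -30·t^4 + 80·t^3 - 12·t^2 + 6·t - 6. Derivando la aceleración, obtenemos la sacudida: j(t) = -120·t^3 + 240·t^2 - 24·t + 6. Usando j(t) = -120·t^3 + 240·t^2 - 24·t + 6 y sustituyendo t = 2, encontramos j = -42.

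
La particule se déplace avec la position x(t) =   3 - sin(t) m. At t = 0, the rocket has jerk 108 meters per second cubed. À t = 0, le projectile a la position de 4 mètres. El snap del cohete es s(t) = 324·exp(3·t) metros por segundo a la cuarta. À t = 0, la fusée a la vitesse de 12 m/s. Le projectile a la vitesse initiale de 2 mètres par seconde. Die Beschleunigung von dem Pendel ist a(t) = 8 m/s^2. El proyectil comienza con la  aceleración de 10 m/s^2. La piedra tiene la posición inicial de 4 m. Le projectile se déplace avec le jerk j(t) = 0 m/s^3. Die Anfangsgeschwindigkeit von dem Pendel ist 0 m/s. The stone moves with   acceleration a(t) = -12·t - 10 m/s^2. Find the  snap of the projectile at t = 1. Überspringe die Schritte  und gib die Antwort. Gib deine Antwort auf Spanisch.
En t = 1, s = 0.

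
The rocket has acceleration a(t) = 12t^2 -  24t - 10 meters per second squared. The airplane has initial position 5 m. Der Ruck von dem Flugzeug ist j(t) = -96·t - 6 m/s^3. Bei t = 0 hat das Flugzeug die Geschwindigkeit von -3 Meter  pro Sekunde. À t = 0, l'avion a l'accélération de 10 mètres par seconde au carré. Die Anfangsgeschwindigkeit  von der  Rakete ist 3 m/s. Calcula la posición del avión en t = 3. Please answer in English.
We must find the integral of our jerk equation j(t) = -96·t - 6 3 times. Taking ∫j(t)dt and applying a(0) = 10, we find a(t) = -48·t^2 - 6·t + 10. Finding the antiderivative of a(t) and using v(0) = -3: v(t) = -16·t^3 - 3·t^2 + 10·t - 3. Finding the integral of v(t) and using x(0) = 5: x(t) = -4·t^4 - t^3 + 5·t^2 - 3·t + 5. From the given position equation x(t) = -4·t^4 - t^3 + 5·t^2 - 3·t + 5, we substitute t = 3 to get x = -310.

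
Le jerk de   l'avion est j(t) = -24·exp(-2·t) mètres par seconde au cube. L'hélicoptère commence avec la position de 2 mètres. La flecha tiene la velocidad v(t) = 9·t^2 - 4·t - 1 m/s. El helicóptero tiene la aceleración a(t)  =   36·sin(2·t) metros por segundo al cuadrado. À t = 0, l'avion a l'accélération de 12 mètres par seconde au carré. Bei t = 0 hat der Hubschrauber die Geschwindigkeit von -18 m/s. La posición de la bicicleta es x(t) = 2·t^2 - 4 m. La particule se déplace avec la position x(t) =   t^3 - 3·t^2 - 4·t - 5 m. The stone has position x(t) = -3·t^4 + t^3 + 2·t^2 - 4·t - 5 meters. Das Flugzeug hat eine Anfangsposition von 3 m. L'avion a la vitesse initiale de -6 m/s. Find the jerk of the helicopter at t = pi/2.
We must differentiate our acceleration equation a(t) = 36·sin(2·t) 1 time. The derivative of acceleration gives jerk: j(t) = 72·cos(2·t). From the given jerk equation j(t) = 72·cos(2·t), we substitute t = pi/2 to get j = -72.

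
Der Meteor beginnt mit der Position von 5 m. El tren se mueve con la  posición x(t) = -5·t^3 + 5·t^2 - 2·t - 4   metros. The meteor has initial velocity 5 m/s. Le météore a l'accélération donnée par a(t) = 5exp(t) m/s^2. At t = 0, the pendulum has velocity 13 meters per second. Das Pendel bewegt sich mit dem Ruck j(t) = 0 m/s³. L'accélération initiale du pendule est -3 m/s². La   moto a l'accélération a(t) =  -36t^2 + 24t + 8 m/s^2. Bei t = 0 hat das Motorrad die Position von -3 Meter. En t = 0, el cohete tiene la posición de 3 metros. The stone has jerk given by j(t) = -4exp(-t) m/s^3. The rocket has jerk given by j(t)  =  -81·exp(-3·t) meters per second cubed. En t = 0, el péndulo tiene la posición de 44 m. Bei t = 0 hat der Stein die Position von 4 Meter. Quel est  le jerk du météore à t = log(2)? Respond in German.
Ausgehend von der Beschleunigung a(t) = 5·exp(t), nehmen wir 1 Ableitung. Durch Ableiten von der Beschleunigung erhalten wir den Ruck: j(t) = 5·exp(t). Aus der Gleichung für den Ruck j(t) = 5·exp(t), setzen wir t = log(2) ein und erhalten j = 10.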